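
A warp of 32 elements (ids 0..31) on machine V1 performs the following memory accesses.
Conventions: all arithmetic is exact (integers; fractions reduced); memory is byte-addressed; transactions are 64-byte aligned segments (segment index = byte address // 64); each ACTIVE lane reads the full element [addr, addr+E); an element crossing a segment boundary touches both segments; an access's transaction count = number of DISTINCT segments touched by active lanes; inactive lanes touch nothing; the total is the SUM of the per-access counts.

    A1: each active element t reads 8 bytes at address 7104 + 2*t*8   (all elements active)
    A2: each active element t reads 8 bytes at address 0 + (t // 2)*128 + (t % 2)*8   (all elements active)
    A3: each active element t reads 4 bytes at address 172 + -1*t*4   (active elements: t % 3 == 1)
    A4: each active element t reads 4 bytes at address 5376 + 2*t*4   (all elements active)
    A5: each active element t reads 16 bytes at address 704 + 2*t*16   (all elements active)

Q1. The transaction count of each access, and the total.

A1: 8 transactions
A2: 16 transactions
A3: 3 transactions
A4: 4 transactions
A5: 16 transactions

Answer: 8,16,3,4,16; total 47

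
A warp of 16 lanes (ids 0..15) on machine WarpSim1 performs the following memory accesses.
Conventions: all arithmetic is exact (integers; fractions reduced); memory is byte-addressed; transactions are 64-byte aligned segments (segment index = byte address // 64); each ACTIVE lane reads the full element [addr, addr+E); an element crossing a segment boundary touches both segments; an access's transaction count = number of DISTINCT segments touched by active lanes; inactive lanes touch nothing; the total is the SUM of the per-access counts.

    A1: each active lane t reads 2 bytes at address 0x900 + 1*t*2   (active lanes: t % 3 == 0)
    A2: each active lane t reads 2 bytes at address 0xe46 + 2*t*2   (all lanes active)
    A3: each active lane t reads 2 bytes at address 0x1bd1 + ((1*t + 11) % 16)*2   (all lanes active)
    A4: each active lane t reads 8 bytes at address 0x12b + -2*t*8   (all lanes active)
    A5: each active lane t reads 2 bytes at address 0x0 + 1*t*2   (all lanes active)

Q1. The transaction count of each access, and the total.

A1: 1 transaction
A2: 2 transactions
A3: 1 transaction
A4: 5 transactions
A5: 1 transaction

Answer: 1,2,1,5,1; total 10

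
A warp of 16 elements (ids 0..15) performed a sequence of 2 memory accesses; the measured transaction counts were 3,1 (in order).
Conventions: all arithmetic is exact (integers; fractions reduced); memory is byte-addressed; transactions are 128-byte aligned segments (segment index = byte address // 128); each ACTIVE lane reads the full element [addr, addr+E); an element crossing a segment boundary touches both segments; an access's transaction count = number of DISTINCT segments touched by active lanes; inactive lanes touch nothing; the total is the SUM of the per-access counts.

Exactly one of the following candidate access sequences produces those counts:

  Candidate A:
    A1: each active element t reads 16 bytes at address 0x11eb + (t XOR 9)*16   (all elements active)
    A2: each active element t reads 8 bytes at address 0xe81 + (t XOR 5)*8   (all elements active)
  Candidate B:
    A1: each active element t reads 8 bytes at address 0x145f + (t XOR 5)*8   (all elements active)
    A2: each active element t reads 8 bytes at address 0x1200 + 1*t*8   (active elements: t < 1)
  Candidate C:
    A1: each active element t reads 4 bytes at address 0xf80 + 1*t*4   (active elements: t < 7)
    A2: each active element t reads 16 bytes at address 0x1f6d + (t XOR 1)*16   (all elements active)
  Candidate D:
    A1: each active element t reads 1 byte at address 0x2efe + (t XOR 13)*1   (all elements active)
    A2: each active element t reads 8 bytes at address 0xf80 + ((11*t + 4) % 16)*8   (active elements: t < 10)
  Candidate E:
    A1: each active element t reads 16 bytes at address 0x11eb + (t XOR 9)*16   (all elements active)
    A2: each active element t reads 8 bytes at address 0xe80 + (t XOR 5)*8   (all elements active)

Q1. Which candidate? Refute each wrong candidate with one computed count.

A: A2 gives 2 transactions, not 1
B: A1 gives 2 transactions, not 3
C: A1 gives 1 transaction, not 3
D: A1 gives 2 transactions, not 3
E: all counts match (3,1)

Answer: E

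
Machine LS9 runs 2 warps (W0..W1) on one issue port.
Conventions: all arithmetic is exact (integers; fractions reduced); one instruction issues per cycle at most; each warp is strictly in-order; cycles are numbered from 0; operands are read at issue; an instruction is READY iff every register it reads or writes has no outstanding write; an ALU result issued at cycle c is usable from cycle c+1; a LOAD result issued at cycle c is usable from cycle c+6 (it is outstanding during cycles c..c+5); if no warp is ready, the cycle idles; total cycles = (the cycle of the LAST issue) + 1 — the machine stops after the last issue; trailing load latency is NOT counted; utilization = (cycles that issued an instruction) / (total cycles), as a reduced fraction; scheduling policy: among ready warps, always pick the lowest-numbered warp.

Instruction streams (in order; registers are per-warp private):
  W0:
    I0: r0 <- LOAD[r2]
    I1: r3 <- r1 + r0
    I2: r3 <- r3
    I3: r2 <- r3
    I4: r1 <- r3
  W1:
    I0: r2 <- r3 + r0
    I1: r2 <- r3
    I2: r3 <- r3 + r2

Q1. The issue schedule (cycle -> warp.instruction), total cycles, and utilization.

cycle 0: W0.I0
cycle 1: W1.I0
cycle 2: W1.I1
cycle 3: W1.I2
cycle 4: idle
cycle 5: idle
cycle 6: W0.I1
cycle 7: W0.I2
cycle 8: W0.I3
cycle 9: W0.I4

Answer: 10 cycles, utilization 4/5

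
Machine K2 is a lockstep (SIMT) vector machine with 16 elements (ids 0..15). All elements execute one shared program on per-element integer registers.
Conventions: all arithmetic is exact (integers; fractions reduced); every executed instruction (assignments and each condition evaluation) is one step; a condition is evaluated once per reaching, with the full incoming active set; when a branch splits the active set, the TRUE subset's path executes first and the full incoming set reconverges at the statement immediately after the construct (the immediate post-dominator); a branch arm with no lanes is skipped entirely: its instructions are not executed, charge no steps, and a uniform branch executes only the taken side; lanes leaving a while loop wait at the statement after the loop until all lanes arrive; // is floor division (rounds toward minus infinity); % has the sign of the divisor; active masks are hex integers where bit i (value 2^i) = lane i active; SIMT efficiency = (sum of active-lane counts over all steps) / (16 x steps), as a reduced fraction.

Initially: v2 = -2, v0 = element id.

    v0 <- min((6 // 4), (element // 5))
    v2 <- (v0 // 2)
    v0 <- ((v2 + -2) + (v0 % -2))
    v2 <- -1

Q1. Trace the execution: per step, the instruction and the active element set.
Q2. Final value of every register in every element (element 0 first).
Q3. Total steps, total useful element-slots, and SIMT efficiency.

step 0: v0 <- min((6 // 4), (element // 5)) 0xffff
step 1: v2 <- (v0 // 2)              0xffff
step 2: v0 <- ((v2 + -2) + (v0 % -2)) 0xffff
step 3: v2 <- -1                     0xffff

Answer: 4 steps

v2: -1,-1,-1,-1,-1,-1,-1,-1,-1,-1,-1,-1,-1,-1,-1,-1
v0: -2,-2,-2,-2,-2,-3,-3,-3,-3,-3,-3,-3,-3,-3,-3,-3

steps = 4; useful = 64; efficiency = 64/64 = 1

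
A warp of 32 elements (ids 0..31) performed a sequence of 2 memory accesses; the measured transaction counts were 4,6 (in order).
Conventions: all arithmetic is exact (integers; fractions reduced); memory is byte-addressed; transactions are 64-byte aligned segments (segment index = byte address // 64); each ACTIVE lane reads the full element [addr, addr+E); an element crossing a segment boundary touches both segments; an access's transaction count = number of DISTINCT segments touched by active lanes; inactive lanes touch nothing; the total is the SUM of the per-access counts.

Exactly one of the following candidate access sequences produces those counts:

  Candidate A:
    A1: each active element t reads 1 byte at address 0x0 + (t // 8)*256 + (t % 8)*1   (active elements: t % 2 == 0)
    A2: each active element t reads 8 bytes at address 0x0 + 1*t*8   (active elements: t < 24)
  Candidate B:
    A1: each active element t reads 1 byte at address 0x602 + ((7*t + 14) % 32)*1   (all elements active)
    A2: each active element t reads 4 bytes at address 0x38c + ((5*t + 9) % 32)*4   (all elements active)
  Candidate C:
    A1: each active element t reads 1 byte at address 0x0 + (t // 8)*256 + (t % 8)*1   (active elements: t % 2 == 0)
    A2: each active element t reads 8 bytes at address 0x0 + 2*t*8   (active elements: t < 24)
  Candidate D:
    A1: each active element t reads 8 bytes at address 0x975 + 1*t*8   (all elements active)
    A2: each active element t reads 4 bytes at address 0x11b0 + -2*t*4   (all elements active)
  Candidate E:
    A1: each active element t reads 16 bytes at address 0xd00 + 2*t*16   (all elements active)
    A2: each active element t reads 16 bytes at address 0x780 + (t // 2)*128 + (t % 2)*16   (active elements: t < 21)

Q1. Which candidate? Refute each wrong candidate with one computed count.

A: A2 gives 3 transactions, not 6
B: A1 gives 1 transaction, not 4
D: A1 gives 5 transactions, not 4
E: A1 gives 16 transactions, not 4
C: all counts match (4,6)

Answer: C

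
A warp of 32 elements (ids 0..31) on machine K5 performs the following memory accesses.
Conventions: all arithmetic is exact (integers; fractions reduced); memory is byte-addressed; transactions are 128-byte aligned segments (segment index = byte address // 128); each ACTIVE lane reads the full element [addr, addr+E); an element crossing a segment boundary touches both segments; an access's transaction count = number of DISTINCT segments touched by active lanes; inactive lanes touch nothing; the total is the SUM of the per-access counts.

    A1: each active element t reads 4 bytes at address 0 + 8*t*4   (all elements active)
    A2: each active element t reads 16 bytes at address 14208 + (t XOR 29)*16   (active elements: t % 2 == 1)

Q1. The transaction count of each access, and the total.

A1: 8 transactions
A2: 4 transactions

Answer: 8,4; total 12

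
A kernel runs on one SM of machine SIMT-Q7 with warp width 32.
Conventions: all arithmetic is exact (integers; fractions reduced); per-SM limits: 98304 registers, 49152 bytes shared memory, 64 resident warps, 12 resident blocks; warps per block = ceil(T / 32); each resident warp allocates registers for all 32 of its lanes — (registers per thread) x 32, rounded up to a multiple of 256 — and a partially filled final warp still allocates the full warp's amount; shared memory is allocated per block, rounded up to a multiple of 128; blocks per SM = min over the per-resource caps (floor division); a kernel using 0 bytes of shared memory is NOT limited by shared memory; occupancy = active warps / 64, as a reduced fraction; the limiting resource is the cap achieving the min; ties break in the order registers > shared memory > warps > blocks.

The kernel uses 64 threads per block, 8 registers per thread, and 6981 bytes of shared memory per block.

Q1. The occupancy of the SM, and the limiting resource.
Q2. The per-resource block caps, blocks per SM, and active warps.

Answer: occupancy 3/16, limited by shared memory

registers: 192 blocks
shared memory: 6 blocks
warps: 32 blocks
blocks: 12 blocks

Answer: 6 blocks, 12 active warps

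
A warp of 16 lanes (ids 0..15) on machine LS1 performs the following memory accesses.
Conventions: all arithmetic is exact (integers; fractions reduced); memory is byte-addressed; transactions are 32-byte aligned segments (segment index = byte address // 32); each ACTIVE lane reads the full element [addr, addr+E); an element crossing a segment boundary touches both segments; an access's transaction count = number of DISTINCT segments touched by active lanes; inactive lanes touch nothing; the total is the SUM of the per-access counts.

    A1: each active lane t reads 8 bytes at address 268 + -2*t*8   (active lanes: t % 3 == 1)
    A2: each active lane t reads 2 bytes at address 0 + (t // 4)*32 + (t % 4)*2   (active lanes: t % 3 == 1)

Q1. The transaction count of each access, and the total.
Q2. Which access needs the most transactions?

A1: 8 transactions
A2: 4 transactions

Answer: 8,4; total 12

Answer: A1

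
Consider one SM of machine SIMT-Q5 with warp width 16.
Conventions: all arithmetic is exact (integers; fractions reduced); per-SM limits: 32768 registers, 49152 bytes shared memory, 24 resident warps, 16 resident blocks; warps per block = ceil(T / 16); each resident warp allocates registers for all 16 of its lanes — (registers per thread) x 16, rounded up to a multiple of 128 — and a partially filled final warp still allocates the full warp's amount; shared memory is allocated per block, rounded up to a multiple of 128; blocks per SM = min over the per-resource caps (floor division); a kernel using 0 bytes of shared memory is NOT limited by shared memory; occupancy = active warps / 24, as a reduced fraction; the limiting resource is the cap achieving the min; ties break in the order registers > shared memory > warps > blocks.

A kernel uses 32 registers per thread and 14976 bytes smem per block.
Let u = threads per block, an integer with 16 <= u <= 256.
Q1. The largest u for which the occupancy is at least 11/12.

Answer: u = 192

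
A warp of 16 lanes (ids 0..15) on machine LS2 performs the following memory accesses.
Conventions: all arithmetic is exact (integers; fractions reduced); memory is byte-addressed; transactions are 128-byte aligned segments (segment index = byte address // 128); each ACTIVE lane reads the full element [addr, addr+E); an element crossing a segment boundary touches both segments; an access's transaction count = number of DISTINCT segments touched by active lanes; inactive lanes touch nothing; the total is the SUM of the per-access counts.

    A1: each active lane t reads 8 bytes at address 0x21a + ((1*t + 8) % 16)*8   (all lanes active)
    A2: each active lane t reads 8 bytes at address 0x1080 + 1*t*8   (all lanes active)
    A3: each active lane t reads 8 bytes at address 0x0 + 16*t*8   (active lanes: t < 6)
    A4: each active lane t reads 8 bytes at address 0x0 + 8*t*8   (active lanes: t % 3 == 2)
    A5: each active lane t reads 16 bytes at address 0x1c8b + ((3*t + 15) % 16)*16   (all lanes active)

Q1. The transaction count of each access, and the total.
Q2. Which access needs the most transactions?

A1: 2 transactions
A2: 1 transaction
A3: 6 transactions
A4: 5 transactions
A5: 3 transactions

Answer: 2,1,6,5,3; total 17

Answer: A3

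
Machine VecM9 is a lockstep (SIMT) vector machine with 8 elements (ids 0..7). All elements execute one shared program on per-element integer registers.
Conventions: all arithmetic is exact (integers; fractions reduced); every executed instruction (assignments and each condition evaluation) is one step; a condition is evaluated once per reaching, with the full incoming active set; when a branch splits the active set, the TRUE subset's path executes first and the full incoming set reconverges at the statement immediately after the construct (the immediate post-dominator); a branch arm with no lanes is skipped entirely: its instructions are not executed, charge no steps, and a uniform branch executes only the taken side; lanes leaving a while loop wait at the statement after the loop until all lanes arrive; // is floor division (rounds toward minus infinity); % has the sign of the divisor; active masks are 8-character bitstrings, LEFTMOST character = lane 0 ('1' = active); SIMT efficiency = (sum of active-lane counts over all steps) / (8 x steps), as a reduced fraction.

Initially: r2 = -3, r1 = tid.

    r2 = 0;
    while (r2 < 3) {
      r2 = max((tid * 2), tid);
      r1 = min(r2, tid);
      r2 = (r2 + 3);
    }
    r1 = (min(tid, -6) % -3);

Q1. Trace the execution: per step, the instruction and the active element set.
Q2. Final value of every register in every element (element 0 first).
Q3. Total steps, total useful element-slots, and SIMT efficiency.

step 0: r2 <- 0                      11111111
step 1: eval (r2 < 3)                11111111
step 2: r2 <- max((tid * 2), tid)    11111111
step 3: r1 <- min(r2, tid)           11111111
step 4: r2 <- (r2 + 3)               11111111
step 5: eval (r2 < 3)                11111111
step 6: r1 <- (min(tid, -6) % -3)    11111111

Answer: 7 steps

r2: 3,5,7,9,11,13,15,17
r1: 0,0,0,0,0,0,0,0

steps = 7; useful = 56; efficiency = 56/56 = 1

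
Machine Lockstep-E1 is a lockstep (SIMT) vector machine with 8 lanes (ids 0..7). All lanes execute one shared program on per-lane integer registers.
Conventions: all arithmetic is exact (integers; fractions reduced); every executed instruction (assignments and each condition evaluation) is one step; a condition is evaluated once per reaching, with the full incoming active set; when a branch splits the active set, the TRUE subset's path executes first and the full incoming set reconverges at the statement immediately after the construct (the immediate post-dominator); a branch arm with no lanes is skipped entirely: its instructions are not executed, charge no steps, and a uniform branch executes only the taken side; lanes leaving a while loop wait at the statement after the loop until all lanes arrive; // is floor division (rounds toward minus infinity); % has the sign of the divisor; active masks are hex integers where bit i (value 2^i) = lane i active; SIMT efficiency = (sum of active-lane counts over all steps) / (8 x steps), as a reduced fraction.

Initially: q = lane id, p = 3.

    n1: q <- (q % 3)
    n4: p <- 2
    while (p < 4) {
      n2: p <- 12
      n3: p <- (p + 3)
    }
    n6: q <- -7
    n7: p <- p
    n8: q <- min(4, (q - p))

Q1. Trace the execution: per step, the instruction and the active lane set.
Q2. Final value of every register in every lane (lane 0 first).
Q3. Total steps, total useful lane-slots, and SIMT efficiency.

step 0: q <- (q % 3)                 0xff
step 1: p <- 2                       0xff
step 2: eval (p < 4)                 0xff
step 3: p <- 12                      0xff
step 4: p <- (p + 3)                 0xff
step 5: eval (p < 4)                 0xff
step 6: q <- -7                      0xff
step 7: p <- p                       0xff
step 8: q <- min(4, (q - p))         0xff

Answer: 9 steps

q: -22,-22,-22,-22,-22,-22,-22,-22
p: 15,15,15,15,15,15,15,15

steps = 9; useful = 72; efficiency = 72/72 = 1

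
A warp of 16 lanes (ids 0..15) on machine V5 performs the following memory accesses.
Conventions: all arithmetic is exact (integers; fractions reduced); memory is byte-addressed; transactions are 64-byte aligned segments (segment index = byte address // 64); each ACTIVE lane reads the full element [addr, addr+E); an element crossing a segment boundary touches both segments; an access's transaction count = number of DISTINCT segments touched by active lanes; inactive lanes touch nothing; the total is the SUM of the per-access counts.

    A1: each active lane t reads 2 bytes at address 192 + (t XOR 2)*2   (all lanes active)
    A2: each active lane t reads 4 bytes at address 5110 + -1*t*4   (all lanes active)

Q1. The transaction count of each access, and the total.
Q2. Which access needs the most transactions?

A1: 1 transaction
A2: 2 transactions

Answer: 1,2; total 3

Answer: A2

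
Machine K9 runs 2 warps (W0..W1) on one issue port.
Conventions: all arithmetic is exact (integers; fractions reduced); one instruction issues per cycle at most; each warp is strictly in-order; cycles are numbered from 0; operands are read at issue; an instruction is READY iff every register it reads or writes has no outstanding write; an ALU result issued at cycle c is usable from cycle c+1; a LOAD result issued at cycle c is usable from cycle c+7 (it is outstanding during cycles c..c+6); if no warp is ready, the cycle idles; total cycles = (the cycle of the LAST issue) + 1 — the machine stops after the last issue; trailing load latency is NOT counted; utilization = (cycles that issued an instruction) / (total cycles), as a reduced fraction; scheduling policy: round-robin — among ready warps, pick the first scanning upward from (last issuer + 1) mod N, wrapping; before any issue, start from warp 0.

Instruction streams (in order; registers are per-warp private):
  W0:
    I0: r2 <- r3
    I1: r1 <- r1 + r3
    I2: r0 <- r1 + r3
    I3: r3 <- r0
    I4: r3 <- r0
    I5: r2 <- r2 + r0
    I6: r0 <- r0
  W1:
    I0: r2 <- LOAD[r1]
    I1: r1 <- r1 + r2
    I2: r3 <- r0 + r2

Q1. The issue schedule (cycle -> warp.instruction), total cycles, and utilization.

cycle 0: W0.I0
cycle 1: W1.I0
cycle 2: W0.I1
cycle 3: W0.I2
cycle 4: W0.I3
cycle 5: W0.I4
cycle 6: W0.I5
cycle 7: W0.I6
cycle 8: W1.I1
cycle 9: W1.I2

Answer: 10 cycles, utilization 1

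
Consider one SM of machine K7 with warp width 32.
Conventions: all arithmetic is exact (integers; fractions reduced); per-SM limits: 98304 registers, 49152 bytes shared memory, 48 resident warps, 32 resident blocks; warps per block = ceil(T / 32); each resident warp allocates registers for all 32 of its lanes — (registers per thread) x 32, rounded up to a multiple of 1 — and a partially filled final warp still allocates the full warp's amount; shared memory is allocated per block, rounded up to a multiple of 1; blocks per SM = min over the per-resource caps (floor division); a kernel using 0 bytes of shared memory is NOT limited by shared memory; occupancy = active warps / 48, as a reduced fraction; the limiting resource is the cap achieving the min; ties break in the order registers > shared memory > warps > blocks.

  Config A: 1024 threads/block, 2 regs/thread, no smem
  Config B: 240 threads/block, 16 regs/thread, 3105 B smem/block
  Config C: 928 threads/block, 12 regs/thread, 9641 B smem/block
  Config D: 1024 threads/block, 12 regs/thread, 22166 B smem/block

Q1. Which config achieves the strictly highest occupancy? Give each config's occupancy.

occupancies: A 2/3, B 1, C 29/48, D 2/3

Answer: B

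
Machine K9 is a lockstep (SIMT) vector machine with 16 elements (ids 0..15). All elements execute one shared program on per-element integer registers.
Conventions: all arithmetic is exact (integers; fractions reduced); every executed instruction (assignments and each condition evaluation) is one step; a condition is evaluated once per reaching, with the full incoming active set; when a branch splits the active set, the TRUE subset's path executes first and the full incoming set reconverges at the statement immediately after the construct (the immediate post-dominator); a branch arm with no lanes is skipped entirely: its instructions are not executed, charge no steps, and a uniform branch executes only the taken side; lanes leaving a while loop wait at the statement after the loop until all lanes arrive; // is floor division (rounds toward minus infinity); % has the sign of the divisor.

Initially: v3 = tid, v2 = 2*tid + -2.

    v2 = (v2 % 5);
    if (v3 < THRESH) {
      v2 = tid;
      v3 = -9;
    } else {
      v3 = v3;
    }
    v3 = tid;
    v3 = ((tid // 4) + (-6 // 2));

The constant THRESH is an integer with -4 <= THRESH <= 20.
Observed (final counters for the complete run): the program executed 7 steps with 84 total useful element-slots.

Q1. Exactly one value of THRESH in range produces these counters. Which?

Answer: THRESH = 4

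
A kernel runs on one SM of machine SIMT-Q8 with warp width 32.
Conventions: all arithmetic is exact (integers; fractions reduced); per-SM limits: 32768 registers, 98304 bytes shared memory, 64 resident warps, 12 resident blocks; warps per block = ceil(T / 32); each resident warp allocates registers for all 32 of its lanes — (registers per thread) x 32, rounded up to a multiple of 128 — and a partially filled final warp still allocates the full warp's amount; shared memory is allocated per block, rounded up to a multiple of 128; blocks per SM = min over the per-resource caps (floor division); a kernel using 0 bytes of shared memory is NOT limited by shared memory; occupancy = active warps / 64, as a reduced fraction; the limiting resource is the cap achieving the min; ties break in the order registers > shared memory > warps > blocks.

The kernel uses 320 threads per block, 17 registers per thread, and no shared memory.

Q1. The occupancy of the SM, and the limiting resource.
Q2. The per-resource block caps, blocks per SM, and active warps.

Answer: occupancy 25/32, limited by registers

registers: 5 blocks
shared memory: no limit (kernel uses none)
warps: 6 blocks
blocks: 12 blocks

Answer: 5 blocks, 50 active warps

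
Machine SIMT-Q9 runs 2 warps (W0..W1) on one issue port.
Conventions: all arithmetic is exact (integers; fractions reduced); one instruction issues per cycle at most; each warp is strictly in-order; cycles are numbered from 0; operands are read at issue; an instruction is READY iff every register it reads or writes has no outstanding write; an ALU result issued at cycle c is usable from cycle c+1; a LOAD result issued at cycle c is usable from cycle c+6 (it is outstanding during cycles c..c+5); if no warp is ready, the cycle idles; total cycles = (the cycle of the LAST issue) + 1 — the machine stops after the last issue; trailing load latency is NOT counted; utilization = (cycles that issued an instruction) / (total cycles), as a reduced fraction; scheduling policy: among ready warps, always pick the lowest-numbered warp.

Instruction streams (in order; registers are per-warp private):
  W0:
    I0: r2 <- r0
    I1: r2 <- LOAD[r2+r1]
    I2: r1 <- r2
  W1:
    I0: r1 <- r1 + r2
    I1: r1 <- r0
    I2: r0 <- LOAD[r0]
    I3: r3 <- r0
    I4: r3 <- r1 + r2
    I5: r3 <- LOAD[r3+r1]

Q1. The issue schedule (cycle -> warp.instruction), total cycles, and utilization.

cycle 0: W0.I0
cycle 1: W0.I1
cycle 2: W1.I0
cycle 3: W1.I1
cycle 4: W1.I2
cycle 5: idle
cycle 6: idle
cycle 7: W0.I2
cycle 8: idle
cycle 9: idle
cycle 10: W1.I3
cycle 11: W1.I4
cycle 12: W1.I5

Answer: 13 cycles, utilization 9/13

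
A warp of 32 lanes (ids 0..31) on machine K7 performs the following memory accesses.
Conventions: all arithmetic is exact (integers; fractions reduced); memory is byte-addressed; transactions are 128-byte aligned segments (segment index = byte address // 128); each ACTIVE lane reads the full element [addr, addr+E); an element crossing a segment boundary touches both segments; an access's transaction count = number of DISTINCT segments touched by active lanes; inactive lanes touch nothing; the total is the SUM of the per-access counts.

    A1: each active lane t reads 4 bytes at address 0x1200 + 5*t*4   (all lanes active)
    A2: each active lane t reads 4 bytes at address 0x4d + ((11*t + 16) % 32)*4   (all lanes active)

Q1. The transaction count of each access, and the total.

A1: 5 transactions
A2: 2 transactions

Answer: 5,2; total 7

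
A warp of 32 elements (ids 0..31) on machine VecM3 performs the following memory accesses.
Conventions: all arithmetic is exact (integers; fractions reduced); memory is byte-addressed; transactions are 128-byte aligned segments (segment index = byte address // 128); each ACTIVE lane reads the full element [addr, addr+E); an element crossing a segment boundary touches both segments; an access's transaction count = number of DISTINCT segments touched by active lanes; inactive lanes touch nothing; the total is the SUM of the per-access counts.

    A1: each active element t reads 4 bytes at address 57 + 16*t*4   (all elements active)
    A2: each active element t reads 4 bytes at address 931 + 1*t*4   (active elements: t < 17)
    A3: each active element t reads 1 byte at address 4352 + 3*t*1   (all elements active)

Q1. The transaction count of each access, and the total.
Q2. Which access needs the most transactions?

A1: 16 transactions
A2: 1 transaction
A3: 1 transaction

Answer: 16,1,1; total 18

Answer: A1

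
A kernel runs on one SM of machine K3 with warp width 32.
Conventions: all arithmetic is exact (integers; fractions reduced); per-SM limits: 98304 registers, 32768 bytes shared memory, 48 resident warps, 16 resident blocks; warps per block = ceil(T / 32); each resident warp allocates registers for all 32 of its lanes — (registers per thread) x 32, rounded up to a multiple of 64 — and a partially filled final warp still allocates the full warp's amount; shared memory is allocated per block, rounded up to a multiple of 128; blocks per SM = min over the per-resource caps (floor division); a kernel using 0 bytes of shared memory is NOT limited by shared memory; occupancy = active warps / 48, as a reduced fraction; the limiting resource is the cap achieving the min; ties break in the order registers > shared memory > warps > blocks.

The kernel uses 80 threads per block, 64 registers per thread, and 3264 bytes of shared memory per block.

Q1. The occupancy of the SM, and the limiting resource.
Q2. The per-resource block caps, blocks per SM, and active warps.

Answer: occupancy 9/16, limited by shared memory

registers: 16 blocks
shared memory: 9 blocks
warps: 16 blocks
blocks: 16 blocks

Answer: 9 blocks, 27 active warps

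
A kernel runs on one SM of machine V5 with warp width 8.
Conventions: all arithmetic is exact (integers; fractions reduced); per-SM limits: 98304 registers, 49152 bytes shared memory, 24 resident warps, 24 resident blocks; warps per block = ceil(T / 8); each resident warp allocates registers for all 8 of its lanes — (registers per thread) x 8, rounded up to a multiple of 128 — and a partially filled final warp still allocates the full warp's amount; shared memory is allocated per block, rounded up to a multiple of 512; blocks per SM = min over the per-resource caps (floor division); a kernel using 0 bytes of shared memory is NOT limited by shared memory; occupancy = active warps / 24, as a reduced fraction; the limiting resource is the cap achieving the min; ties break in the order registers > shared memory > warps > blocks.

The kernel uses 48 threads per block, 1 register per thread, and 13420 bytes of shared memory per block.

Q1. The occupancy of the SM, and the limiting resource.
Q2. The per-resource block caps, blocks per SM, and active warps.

Answer: occupancy 3/4, limited by shared memory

registers: 128 blocks
shared memory: 3 blocks
warps: 4 blocks
blocks: 24 blocks

Answer: 3 blocks, 18 active warps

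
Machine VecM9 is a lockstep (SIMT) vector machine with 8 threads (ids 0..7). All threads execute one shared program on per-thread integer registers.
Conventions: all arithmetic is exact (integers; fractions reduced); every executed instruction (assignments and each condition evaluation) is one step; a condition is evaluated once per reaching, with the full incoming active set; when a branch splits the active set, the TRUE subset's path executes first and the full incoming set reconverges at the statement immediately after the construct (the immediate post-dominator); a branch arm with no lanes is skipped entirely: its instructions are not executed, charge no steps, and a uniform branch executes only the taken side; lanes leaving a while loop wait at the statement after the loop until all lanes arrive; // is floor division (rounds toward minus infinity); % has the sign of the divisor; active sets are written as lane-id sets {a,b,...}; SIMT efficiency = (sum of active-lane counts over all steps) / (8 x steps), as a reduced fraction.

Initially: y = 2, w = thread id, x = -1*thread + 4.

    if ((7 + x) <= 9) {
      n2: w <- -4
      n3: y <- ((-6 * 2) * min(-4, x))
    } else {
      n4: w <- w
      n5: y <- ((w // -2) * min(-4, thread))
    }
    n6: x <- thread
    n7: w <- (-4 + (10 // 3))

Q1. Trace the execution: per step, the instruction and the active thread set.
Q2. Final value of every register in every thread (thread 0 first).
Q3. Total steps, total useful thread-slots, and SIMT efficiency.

step 0: eval ((7 + x) <= 9)          {0,1,2,3,4,5,6,7}
step 1: w <- -4                      {2,3,4,5,6,7}
step 2: y <- ((-6 * 2) * min(-4, x)) {2,3,4,5,6,7}
step 3: w <- w                       {0,1}
step 4: y <- ((w // -2) * min(-4, thread)) {0,1}
step 5: x <- thread                  {0,1,2,3,4,5,6,7}
step 6: w <- (-4 + (10 // 3))        {0,1,2,3,4,5,6,7}

Answer: 7 steps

y: 0,4,48,48,48,48,48,48
w: -1,-1,-1,-1,-1,-1,-1,-1
x: 0,1,2,3,4,5,6,7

steps = 7; useful = 40; efficiency = 40/56 = 5/7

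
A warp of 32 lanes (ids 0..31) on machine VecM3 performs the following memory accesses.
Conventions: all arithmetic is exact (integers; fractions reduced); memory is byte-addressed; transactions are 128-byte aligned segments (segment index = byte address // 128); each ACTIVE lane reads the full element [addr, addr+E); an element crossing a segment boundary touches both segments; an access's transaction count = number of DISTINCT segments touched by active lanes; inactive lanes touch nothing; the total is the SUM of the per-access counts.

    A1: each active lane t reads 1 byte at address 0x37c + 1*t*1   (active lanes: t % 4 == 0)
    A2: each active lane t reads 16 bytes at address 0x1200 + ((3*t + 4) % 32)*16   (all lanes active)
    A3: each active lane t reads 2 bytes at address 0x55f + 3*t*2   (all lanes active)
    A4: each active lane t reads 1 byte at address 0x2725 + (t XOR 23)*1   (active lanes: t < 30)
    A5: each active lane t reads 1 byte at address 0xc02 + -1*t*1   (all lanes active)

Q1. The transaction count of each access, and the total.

A1: 2 transactions
A2: 4 transactions
A3: 3 transactions
A4: 1 transaction
A5: 2 transactions

Answer: 2,4,3,1,2; total 12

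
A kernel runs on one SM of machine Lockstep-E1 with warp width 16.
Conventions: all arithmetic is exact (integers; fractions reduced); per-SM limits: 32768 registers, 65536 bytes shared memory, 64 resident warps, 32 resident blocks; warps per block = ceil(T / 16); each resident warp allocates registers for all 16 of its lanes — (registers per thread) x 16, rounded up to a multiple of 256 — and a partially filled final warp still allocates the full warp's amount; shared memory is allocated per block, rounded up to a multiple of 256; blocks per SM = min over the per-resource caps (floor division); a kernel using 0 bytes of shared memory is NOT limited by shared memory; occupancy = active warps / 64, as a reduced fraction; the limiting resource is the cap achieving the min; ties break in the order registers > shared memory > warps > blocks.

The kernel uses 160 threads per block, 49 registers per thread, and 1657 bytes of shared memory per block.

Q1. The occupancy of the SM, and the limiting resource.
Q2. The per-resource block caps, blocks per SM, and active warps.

Answer: occupancy 15/32, limited by registers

registers: 3 blocks
shared memory: 36 blocks
warps: 6 blocks
blocks: 32 blocks

Answer: 3 blocks, 30 active warps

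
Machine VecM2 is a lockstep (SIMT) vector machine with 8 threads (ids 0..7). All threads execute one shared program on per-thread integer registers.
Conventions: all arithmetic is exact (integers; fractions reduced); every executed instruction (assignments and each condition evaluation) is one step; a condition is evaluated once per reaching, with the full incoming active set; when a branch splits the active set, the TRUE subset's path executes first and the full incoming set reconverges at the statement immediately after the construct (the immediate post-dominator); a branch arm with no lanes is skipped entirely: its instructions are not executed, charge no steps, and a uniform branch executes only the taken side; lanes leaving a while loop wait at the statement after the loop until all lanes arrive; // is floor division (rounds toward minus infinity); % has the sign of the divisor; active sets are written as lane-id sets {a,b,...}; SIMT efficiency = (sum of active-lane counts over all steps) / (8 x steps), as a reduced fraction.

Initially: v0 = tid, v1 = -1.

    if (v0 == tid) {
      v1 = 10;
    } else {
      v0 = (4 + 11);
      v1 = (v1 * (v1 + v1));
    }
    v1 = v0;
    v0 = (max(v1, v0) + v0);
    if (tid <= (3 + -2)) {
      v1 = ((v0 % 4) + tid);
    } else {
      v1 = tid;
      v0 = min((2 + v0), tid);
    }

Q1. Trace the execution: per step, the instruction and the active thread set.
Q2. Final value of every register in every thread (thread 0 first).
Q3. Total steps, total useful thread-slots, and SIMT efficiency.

step 0: eval (v0 == tid)             {0,1,2,3,4,5,6,7}
step 1: v1 <- 10                     {0,1,2,3,4,5,6,7}
step 2: v1 <- v0                     {0,1,2,3,4,5,6,7}
step 3: v0 <- (max(v1, v0) + v0)     {0,1,2,3,4,5,6,7}
step 4: eval (tid <= (3 + -2))       {0,1,2,3,4,5,6,7}
step 5: v1 <- ((v0 % 4) + tid)       {0,1}
step 6: v1 <- tid                    {2,3,4,5,6,7}
step 7: v0 <- min((2 + v0), tid)     {2,3,4,5,6,7}

Answer: 8 steps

v0: 0,2,2,3,4,5,6,7
v1: 0,3,2,3,4,5,6,7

steps = 8; useful = 54; efficiency = 54/64 = 27/32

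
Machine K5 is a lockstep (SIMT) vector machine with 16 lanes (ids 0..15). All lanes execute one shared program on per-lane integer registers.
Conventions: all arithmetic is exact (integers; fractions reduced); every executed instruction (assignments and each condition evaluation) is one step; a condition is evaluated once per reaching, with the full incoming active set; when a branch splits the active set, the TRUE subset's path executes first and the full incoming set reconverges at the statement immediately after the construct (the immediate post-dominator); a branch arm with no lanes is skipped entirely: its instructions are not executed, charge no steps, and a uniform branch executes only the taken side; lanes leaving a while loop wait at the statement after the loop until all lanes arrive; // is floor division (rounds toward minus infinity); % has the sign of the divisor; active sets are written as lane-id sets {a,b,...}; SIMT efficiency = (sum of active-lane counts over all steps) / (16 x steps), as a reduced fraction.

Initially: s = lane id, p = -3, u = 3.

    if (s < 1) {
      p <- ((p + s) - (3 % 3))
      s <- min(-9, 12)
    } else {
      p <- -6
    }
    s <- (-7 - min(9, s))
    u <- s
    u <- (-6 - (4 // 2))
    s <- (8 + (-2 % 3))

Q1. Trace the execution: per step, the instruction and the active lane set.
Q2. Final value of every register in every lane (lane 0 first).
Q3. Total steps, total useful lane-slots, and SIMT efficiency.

step 0: eval (s < 1)                 {0,1,2,3,4,5,6,7,8,9,10,11,12,13,14,15}
step 1: p <- ((p + s) - (3 % 3))     {0}
step 2: s <- min(-9, 12)             {0}
step 3: p <- -6                      {1,2,3,4,5,6,7,8,9,10,11,12,13,14,15}
step 4: s <- (-7 - min(9, s))        {0,1,2,3,4,5,6,7,8,9,10,11,12,13,14,15}
step 5: u <- s                       {0,1,2,3,4,5,6,7,8,9,10,11,12,13,14,15}
step 6: u <- (-6 - (4 // 2))         {0,1,2,3,4,5,6,7,8,9,10,11,12,13,14,15}
step 7: s <- (8 + (-2 % 3))          {0,1,2,3,4,5,6,7,8,9,10,11,12,13,14,15}

Answer: 8 steps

s: 9,9,9,9,9,9,9,9,9,9,9,9,9,9,9,9
p: -3,-6,-6,-6,-6,-6,-6,-6,-6,-6,-6,-6,-6,-6,-6,-6
u: -8,-8,-8,-8,-8,-8,-8,-8,-8,-8,-8,-8,-8,-8,-8,-8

steps = 8; useful = 97; efficiency = 97/128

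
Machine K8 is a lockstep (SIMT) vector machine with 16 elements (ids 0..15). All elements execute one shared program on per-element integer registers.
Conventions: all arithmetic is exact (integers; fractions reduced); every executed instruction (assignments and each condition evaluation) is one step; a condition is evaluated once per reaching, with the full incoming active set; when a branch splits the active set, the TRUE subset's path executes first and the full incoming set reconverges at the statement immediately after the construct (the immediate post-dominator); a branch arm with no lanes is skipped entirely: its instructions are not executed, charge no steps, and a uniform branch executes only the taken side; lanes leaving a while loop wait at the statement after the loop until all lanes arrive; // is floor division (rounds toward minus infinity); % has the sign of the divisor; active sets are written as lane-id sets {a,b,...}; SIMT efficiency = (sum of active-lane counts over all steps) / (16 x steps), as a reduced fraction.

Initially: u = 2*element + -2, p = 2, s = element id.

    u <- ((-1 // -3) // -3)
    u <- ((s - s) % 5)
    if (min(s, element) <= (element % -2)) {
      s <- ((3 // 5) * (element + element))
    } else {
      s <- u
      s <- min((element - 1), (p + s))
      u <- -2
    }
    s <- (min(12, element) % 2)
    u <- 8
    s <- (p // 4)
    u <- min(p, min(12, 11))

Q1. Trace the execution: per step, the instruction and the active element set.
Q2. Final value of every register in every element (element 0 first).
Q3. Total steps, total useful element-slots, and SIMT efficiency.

step 0: u <- ((-1 // -3) // -3)      {0,1,2,3,4,5,6,7,8,9,10,11,12,13,14,15}
step 1: u <- ((s - s) % 5)           {0,1,2,3,4,5,6,7,8,9,10,11,12,13,14,15}
step 2: eval (min(s, element) <= (element % -2)) {0,1,2,3,4,5,6,7,8,9,10,11,12,13,14,15}
step 3: s <- ((3 // 5) * (element + element)) {0}
step 4: s <- u                       {1,2,3,4,5,6,7,8,9,10,11,12,13,14,15}
step 5: s <- min((element - 1), (p + s)) {1,2,3,4,5,6,7,8,9,10,11,12,13,14,15}
step 6: u <- -2                      {1,2,3,4,5,6,7,8,9,10,11,12,13,14,15}
step 7: s <- (min(12, element) % 2)  {0,1,2,3,4,5,6,7,8,9,10,11,12,13,14,15}
step 8: u <- 8                       {0,1,2,3,4,5,6,7,8,9,10,11,12,13,14,15}
step 9: s <- (p // 4)                {0,1,2,3,4,5,6,7,8,9,10,11,12,13,14,15}
step 10: u <- min(p, min(12, 11))     {0,1,2,3,4,5,6,7,8,9,10,11,12,13,14,15}

Answer: 11 steps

u: 2,2,2,2,2,2,2,2,2,2,2,2,2,2,2,2
p: 2,2,2,2,2,2,2,2,2,2,2,2,2,2,2,2
s: 0,0,0,0,0,0,0,0,0,0,0,0,0,0,0,0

steps = 11; useful = 158; efficiency = 158/176 = 79/88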